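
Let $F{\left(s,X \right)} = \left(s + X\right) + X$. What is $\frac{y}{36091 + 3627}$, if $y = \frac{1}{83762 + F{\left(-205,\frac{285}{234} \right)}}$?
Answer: $\frac{39}{129433733324} \approx 3.0131 \cdot 10^{-10}$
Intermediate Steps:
$F{\left(s,X \right)} = s + 2 X$ ($F{\left(s,X \right)} = \left(X + s\right) + X = s + 2 X$)
$y = \frac{39}{3258818}$ ($y = \frac{1}{83762 - \left(205 - 2 \cdot \frac{285}{234}\right)} = \frac{1}{83762 - \left(205 - 2 \cdot 285 \cdot \frac{1}{234}\right)} = \frac{1}{83762 + \left(-205 + 2 \cdot \frac{95}{78}\right)} = \frac{1}{83762 + \left(-205 + \frac{95}{39}\right)} = \frac{1}{83762 - \frac{7900}{39}} = \frac{1}{\frac{3258818}{39}} = \frac{39}{3258818} \approx 1.1968 \cdot 10^{-5}$)
$\frac{y}{36091 + 3627} = \frac{39}{3258818 \left(36091 + 3627\right)} = \frac{39}{3258818 \cdot 39718} = \frac{39}{3258818} \cdot \frac{1}{39718} = \frac{39}{129433733324}$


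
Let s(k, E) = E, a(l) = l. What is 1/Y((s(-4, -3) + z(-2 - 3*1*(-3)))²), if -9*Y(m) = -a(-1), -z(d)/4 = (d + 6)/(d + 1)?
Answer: -9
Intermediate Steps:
z(d) = -4*(6 + d)/(1 + d) (z(d) = -4*(d + 6)/(d + 1) = -4*(6 + d)/(1 + d))
Y(m) = -⅑ (Y(m) = -(-1)*(-1)/9 = -⅑*1 = -⅑)
1/Y((s(-4, -3) + z(-2 - 3*1*(-3)))²) = 1/(-⅑) = -9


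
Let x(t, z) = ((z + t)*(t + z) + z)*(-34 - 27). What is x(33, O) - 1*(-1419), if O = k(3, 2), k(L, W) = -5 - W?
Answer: -39390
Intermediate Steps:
O = -7 (O = -5 - 1*2 = -5 - 2 = -7)
x(t, z) = -61*z - 61*(t + z)² (x(t, z) = ((t + z)*(t + z) + z)*(-61) = ((t + z)² + z)*(-61) = (z + (t + z)²)*(-61) = -61*z - 61*(t + z)²)
x(33, O) - 1*(-1419) = (-61*(-7) - 61*(33 - 7)²) - 1*(-1419) = (427 - 61*26²) + 1419 = (427 - 61*676) + 1419 = (427 - 41236) + 1419 = -40809 + 1419 = -39390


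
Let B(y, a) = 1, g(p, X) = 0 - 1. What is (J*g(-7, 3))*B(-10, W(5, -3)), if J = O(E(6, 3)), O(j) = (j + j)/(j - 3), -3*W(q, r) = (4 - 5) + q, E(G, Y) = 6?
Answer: -4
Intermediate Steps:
W(q, r) = 1/3 - q/3 (W(q, r) = -((4 - 5) + q)/3 = -(-1 + q)/3 = 1/3 - q/3)
g(p, X) = -1
O(j) = 2*j/(-3 + j) (O(j) = (2*j)/(-3 + j) = 2*j/(-3 + j))
J = 4 (J = 2*6/(-3 + 6) = 2*6/3 = 2*6*(1/3) = 4)
(J*g(-7, 3))*B(-10, W(5, -3)) = (4*(-1))*1 = -4*1 = -4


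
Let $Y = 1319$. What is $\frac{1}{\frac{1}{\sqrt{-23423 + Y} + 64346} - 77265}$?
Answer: $\frac{2 \left(- 3 \sqrt{614} + 32173 i\right)}{- 4971693689 i + 463590 \sqrt{614}} \approx -1.2942 \cdot 10^{-5}$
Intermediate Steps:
$\frac{1}{\frac{1}{\sqrt{-23423 + Y} + 64346} - 77265} = \frac{1}{\frac{1}{\sqrt{-23423 + 1319} + 64346} - 77265} = \frac{1}{\frac{1}{\sqrt{-22104} + 64346} - 77265} = \frac{1}{\frac{1}{6 i \sqrt{614} + 64346} - 77265} = \frac{1}{\frac{1}{64346 + 6 i \sqrt{614}} - 77265} = \frac{1}{-77265 + \frac{1}{64346 + 6 i \sqrt{614}}}$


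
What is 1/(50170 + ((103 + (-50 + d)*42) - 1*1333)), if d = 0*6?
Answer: 1/46840 ≈ 2.1349e-5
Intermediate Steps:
d = 0
1/(50170 + ((103 + (-50 + d)*42) - 1*1333)) = 1/(50170 + ((103 + (-50 + 0)*42) - 1*1333)) = 1/(50170 + ((103 - 50*42) - 1333)) = 1/(50170 + ((103 - 2100) - 1333)) = 1/(50170 + (-1997 - 1333)) = 1/(50170 - 3330) = 1/46840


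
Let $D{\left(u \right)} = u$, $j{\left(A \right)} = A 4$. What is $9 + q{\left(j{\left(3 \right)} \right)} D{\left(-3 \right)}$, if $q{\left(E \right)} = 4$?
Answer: $-3$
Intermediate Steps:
$j{\left(A \right)} = 4 A$
$9 + q{\left(j{\left(3 \right)} \right)} D{\left(-3 \right)} = 9 + 4 \left(-3\right) = 9 - 12 = -3$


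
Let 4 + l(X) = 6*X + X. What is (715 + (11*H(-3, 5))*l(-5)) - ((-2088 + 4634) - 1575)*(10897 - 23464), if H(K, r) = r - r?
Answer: 12203272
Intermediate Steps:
H(K, r) = 0
l(X) = -4 + 7*X (l(X) = -4 + (6*X + X) = -4 + 7*X)
(715 + (11*H(-3, 5))*l(-5)) - ((-2088 + 4634) - 1575)*(10897 - 23464) = (715 + (11*0)*(-4 + 7*(-5))) - ((-2088 + 4634) - 1575)*(10897 - 23464) = (715 + 0*(-4 - 35)) - (2546 - 1575)*(-12567) = (715 + 0*(-39)) - 971*(-12567) = (715 + 0) - 1*(-12202557) = 715 + 12202557 = 12203272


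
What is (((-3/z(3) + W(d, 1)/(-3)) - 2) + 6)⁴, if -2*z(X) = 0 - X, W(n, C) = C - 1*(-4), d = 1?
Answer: 1/81 ≈ 0.012346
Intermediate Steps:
W(n, C) = 4 + C (W(n, C) = C + 4 = 4 + C)
z(X) = X/2 (z(X) = -(0 - X)/2 = -(-1)*X/2 = X/2)
(((-3/z(3) + W(d, 1)/(-3)) - 2) + 6)⁴ = (((-3/((½)*3) + (4 + 1)/(-3)) - 2) + 6)⁴ = (((-3/3/2 + 5*(-⅓)) - 2) + 6)⁴ = (((-3*⅔ - 5/3) - 2) + 6)⁴ = (((-2 - 5/3) - 2) + 6)⁴ = ((-11/3 - 2) + 6)⁴ = (-17/3 + 6)⁴ = (⅓)⁴ = 1/81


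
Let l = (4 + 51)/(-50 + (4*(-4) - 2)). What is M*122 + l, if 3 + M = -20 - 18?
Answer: -340191/68 ≈ -5002.8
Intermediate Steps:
M = -41 (M = -3 + (-20 - 18) = -3 - 38 = -41)
l = -55/68 (l = 55/(-50 + (-16 - 2)) = 55/(-50 - 18) = 55/(-68) = 55*(-1/68) = -55/68 ≈ -0.80882)
M*122 + l = -41*122 - 55/68 = -5002 - 55/68 = -340191/68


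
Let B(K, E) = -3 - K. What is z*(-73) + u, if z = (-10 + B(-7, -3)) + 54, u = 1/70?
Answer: -245279/70 ≈ -3504.0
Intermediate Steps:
u = 1/70 ≈ 0.014286
z = 48 (z = (-10 + (-3 - 1*(-7))) + 54 = (-10 + (-3 + 7)) + 54 = (-10 + 4) + 54 = -6 + 54 = 48)
z*(-73) + u = 48*(-73) + 1/70 = -3504 + 1/70 = -245279/70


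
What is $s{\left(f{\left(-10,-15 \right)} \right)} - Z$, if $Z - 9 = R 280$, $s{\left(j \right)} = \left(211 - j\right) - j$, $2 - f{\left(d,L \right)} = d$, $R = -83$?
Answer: $23418$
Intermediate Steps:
$f{\left(d,L \right)} = 2 - d$
$s{\left(j \right)} = 211 - 2 j$
$Z = -23231$ ($Z = 9 - 23240 = -23231$)
$s{\left(f{\left(-10,-15 \right)} \right)} - Z = \left(211 - 2 \left(2 - -10\right)\right) - -23231 = \left(211 - 2 \left(2 + 10\right)\right) + 23231 = \left(211 - 24\right) + 23231 = 187 + 23231 = 23418$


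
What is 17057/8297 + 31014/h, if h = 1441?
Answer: 281902295/11955977 ≈ 23.578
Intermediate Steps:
17057/8297 + 31014/h = 17057/8297 + 31014/1441 = 281902295/11955977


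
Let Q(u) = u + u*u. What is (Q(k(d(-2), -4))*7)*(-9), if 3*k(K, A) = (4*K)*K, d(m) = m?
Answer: -2128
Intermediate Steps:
k(K, A) = 4*K**2/3 (k(K, A) = ((4*K)*K)/3 = (4*K**2)/3 = 4*K**2/3)
Q(u) = u + u**2
(Q(k(d(-2), -4))*7)*(-9) = ((((4/3)*(-2)**2)*(1 + (4/3)*(-2)**2))*7)*(-9) = ((((4/3)*4)*(1 + (4/3)*4))*7)*(-9) = ((16*(1 + 16/3)/3)*7)*(-9) = (((16/3)*(19/3))*7)*(-9) = ((304/9)*7)*(-9) = (2128/9)*(-9) = -2128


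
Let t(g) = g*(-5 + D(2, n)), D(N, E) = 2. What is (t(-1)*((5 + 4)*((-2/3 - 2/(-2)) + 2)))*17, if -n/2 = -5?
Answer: 1071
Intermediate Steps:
n = 10 (n = -2*(-5) = 10)
t(g) = -3*g (t(g) = g*(-5 + 2) = g*(-3) = -3*g)
(t(-1)*((5 + 4)*((-2/3 - 2/(-2)) + 2)))*17 = ((-3*(-1))*((5 + 4)*((-2/3 - 2/(-2)) + 2)))*17 = (3*(9*((-2*1/3 - 2*(-1/2)) + 2)))*17 = (3*(9*((-2/3 + 1) + 2)))*17 = (3*(9*(1/3 + 2)))*17 = (3*(9*(7/3)))*17 = (3*21)*17 = 63*17 = 1071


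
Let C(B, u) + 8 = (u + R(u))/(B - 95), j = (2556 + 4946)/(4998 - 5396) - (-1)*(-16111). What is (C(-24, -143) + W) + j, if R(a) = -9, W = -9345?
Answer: -603429105/23681 ≈ -25482.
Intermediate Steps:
j = -3209840/199 (j = 7502/(-398) - 1*16111 = 7502*(-1/398) - 16111 = -3751/199 - 16111 = -3209840/199 ≈ -16130.)
C(B, u) = -8 + (-9 + u)/(-95 + B) (C(B, u) = -8 + (u - 9)/(B - 95) = -8 + (-9 + u)/(-95 + B))
(C(-24, -143) + W) + j = ((751 - 143 - 8*(-24))/(-95 - 24) - 9345) - 3209840/199 = ((751 - 143 + 192)/(-119) - 9345) - 3209840/199 = (-1/119*800 - 9345) - 3209840/199 = (-800/119 - 9345) - 3209840/199 = -1112855/119 - 3209840/199 = -603429105/23681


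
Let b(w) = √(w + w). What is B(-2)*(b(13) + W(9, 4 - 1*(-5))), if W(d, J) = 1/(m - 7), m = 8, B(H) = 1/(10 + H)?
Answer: ⅛ + √26/8 ≈ 0.76238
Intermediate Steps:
b(w) = √2*√w (b(w) = √(2*w) = √2*√w)
W(d, J) = 1 (W(d, J) = 1/(8 - 7) = 1/1 = 1)
B(-2)*(b(13) + W(9, 4 - 1*(-5))) = (√2*√13 + 1)/(10 - 2) = (√26 + 1)/8 = (1 + √26)/8 = ⅛ + √26/8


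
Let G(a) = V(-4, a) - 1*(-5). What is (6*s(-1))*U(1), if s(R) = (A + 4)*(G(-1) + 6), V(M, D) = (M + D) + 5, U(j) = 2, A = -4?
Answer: 0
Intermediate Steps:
V(M, D) = 5 + D + M (V(M, D) = (D + M) + 5 = 5 + D + M)
G(a) = 6 + a (G(a) = (5 + a - 4) - 1*(-5) = (1 + a) + 5 = 6 + a)
s(R) = 0 (s(R) = (-4 + 4)*((6 - 1) + 6) = 0*(5 + 6) = 0*11 = 0)
(6*s(-1))*U(1) = (6*0)*2 = 0*2 = 0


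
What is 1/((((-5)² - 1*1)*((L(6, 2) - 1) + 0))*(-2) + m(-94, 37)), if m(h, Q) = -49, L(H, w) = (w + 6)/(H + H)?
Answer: -1/33 ≈ -0.030303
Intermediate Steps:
L(H, w) = (6 + w)/(2*H) (L(H, w) = (6 + w)/((2*H)) = (6 + w)*(1/(2*H)) = (6 + w)/(2*H))
1/((((-5)² - 1*1)*((L(6, 2) - 1) + 0))*(-2) + m(-94, 37)) = 1/((((-5)² - 1*1)*(((½)*(6 + 2)/6 - 1) + 0))*(-2) - 49) = 1/(((25 - 1)*(((½)*(⅙)*8 - 1) + 0))*(-2) - 49) = 1/((24*((⅔ - 1) + 0))*(-2) - 49) = 1/((24*(-⅓ + 0))*(-2) - 49) = 1/((24*(-⅓))*(-2) - 49) = 1/(-8*(-2) - 49) = 1/(16 - 49) = 1/(-33) = -1/33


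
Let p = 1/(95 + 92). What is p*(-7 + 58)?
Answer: 3/11 ≈ 0.27273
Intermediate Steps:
p = 1/187 ≈ 0.0053476
p*(-7 + 58) = (-7 + 58)/187 = (1/187)*51 = 3/11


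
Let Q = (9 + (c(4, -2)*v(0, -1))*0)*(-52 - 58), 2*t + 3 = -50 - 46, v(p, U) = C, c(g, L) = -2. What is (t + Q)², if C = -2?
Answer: 4322241/4 ≈ 1.0806e+6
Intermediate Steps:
v(p, U) = -2
t = -99/2 (t = -3/2 + (-50 - 46)/2 = -3/2 + (½)*(-96) = -3/2 - 48 = -99/2 ≈ -49.500)
Q = -990 (Q = (9 - 2*(-2)*0)*(-52 - 58) = (9 + 4*0)*(-110) = (9 + 0)*(-110) = 9*(-110) = -990)
(t + Q)² = (-99/2 - 990)² = (-2079/2)² = 4322241/4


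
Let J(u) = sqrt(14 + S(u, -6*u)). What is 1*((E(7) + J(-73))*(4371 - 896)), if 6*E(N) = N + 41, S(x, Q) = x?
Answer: 27800 + 3475*I*sqrt(59) ≈ 27800.0 + 26692.0*I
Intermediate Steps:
E(N) = 41/6 + N/6 (E(N) = (N + 41)/6 = (41 + N)/6 = 41/6 + N/6)
J(u) = sqrt(14 + u)
1*((E(7) + J(-73))*(4371 - 896)) = 1*(((41/6 + (1/6)*7) + sqrt(14 - 73))*(4371 - 896)) = 1*(((41/6 + 7/6) + sqrt(-59))*3475) = 1*((8 + I*sqrt(59))*3475) = 1*(27800 + 3475*I*sqrt(59)) = 27800 + 3475*I*sqrt(59)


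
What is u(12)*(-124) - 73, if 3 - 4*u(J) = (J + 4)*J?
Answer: 5786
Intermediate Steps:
u(J) = ¾ - J*(4 + J)/4 (u(J) = ¾ - (J + 4)*J/4 = ¾ - (4 + J)*J/4 = ¾ - J*(4 + J)/4)
u(12)*(-124) - 73 = (¾ - 1*12 - ¼*12²)*(-124) - 73 = (¾ - 12 - ¼*144)*(-124) - 73 = (¾ - 12 - 36)*(-124) - 73 = -189/4*(-124) - 73 = 5859 - 73 = 5786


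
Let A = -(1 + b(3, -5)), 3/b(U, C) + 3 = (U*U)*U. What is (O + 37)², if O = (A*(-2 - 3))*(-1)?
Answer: 63001/64 ≈ 984.39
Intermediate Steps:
b(U, C) = 3/(-3 + U³) (b(U, C) = 3/(-3 + (U*U)*U) = 3/(-3 + U²*U) = 3/(-3 + U³))
A = -9/8 (A = -(1 + 3/(-3 + 3³)) = -(1 + 3/(-3 + 27)) = -(1 + 3/24) = -(1 + 3*(1/24)) = -(1 + ⅛) = -1*9/8 = -9/8 ≈ -1.1250)
O = -45/8 (O = -9*(-2 - 3)/8*(-1) = -9/8*(-5)*(-1) = (45/8)*(-1) = -45/8 ≈ -5.6250)
(O + 37)² = (-45/8 + 37)² = (251/8)² = 63001/64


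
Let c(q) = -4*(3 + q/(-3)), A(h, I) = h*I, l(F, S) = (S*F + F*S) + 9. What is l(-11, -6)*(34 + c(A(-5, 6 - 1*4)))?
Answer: 1222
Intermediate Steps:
l(F, S) = 9 + 2*F*S (l(F, S) = (F*S + F*S) + 9 = 2*F*S + 9 = 9 + 2*F*S)
A(h, I) = I*h
c(q) = -12 + 4*q/3 (c(q) = -4*(3 + q*(-1/3)) = -4*(3 - q/3) = -12 + 4*q/3)
l(-11, -6)*(34 + c(A(-5, 6 - 1*4))) = (9 + 2*(-11)*(-6))*(34 + (-12 + 4*((6 - 1*4)*(-5))/3)) = (9 + 132)*(34 + (-12 + 4*((6 - 4)*(-5))/3)) = 141*(34 + (-12 + 4*(2*(-5))/3)) = 141*(34 + (-12 + (4/3)*(-10))) = 141*(34 + (-12 - 40/3)) = 141*(34 - 76/3) = 141*(26/3) = 1222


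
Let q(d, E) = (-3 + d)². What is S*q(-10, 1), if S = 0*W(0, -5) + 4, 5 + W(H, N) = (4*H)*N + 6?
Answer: 676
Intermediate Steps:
W(H, N) = 1 + 4*H*N (W(H, N) = -5 + ((4*H)*N + 6) = -5 + (4*H*N + 6) = -5 + (6 + 4*H*N) = 1 + 4*H*N)
S = 4 (S = 0*(1 + 4*0*(-5)) + 4 = 0*(1 + 0) + 4 = 0*1 + 4 = 0 + 4 = 4)
S*q(-10, 1) = 4*(-3 - 10)² = 4*(-13)² = 4*169 = 676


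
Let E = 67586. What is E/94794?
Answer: 33793/47397 ≈ 0.71298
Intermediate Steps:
E/94794 = 67586/94794 = 67586*(1/94794) = 33793/47397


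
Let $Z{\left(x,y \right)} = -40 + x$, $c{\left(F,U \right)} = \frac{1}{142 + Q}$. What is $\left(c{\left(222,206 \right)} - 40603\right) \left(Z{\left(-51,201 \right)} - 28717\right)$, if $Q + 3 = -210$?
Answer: $\frac{83048105712}{71} \approx 1.1697 \cdot 10^{9}$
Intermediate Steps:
$Q = -213$ ($Q = -3 - 210 = -213$)
$c{\left(F,U \right)} = - \frac{1}{71}$ ($c{\left(F,U \right)} = \frac{1}{142 - 213} = \frac{1}{-71} = - \frac{1}{71}$)
$\left(c{\left(222,206 \right)} - 40603\right) \left(Z{\left(-51,201 \right)} - 28717\right) = \left(- \frac{1}{71} - 40603\right) \left(\left(-40 - 51\right) - 28717\right) = - \frac{2882814 \left(-91 - 28717\right)}{71} = \left(- \frac{2882814}{71}\right) \left(-28808\right) = \frac{83048105712}{71}$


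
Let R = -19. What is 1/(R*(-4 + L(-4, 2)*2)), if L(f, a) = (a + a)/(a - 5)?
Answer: 3/380 ≈ 0.0078947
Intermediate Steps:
L(f, a) = 2*a/(-5 + a) (L(f, a) = (2*a)/(-5 + a) = 2*a/(-5 + a))
1/(R*(-4 + L(-4, 2)*2)) = 1/(-19*(-4 + (2*2/(-5 + 2))*2)) = 1/(-19*(-4 + (2*2/(-3))*2)) = 1/(-19*(-4 + (2*2*(-1/3))*2)) = 1/(-19*(-4 - 4/3*2)) = 1/(-19*(-4 - 8/3)) = 1/(-19*(-20/3)) = 1/(380/3) = 3/380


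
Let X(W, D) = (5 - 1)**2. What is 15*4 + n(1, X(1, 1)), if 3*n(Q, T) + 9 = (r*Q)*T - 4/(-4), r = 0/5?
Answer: 172/3 ≈ 57.333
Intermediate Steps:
X(W, D) = 16 (X(W, D) = 4**2 = 16)
r = 0 (r = 0*(1/5) = 0)
n(Q, T) = -8/3 (n(Q, T) = -3 + ((0*Q)*T - 4/(-4))/3 = -3 + (0*T - 4*(-1/4))/3 = -3 + (0 + 1)/3 = -3 + (1/3)*1 = -3 + 1/3 = -8/3)
15*4 + n(1, X(1, 1)) = 15*4 - 8/3 = 60 - 8/3 = 172/3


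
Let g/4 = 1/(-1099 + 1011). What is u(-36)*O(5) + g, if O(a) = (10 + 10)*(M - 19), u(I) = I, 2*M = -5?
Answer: 340559/22 ≈ 15480.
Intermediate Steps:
M = -5/2 (M = (½)*(-5) = -5/2 ≈ -2.5000)
g = -1/22 (g = 4/(-1099 + 1011) = 4/(-88) = 4*(-1/88) = -1/22 ≈ -0.045455)
O(a) = -430 (O(a) = (10 + 10)*(-5/2 - 19) = 20*(-43/2) = -430)
u(-36)*O(5) + g = -36*(-430) - 1/22 = 15480 - 1/22 = 340559/22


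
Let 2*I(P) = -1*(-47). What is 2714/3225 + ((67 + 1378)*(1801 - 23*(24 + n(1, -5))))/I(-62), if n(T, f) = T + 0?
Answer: 11426754058/151575 ≈ 75387.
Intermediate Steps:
I(P) = 47/2 (I(P) = (-1*(-47))/2 = (½)*47 = 47/2)
n(T, f) = T
2714/3225 + ((67 + 1378)*(1801 - 23*(24 + n(1, -5))))/I(-62) = 2714/3225 + ((67 + 1378)*(1801 - 23*(24 + 1)))/(47/2) = 2714*(1/3225) + (1445*(1801 - 23*25))*(2/47) = 2714/3225 + (1445*(1801 - 575))*(2/47) = 2714/3225 + (1445*1226)*(2/47) = 2714/3225 + 1771570*(2/47) = 2714/3225 + 3543140/47 = 11426754058/151575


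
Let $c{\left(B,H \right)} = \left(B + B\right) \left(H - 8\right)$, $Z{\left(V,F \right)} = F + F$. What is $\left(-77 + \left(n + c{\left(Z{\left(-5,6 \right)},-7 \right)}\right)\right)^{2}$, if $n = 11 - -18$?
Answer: $166464$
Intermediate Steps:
$n = 29$ ($n = 11 + 18 = 29$)
$Z{\left(V,F \right)} = 2 F$
$c{\left(B,H \right)} = 2 B \left(-8 + H\right)$
$\left(-77 + \left(n + c{\left(Z{\left(-5,6 \right)},-7 \right)}\right)\right)^{2} = \left(-77 + \left(29 + 2 \cdot 2 \cdot 6 \left(-8 - 7\right)\right)\right)^{2} = \left(-77 + \left(29 + 2 \cdot 12 \left(-15\right)\right)\right)^{2} = \left(-77 + \left(29 - 360\right)\right)^{2} = \left(-77 - 331\right)^{2} = \left(-408\right)^{2} = 166464$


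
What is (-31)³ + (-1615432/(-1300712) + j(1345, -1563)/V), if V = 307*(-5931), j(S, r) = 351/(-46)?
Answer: -6439345349184727/216159706346 ≈ -29790.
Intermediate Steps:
j(S, r) = -351/46 (j(S, r) = 351*(-1/46) = -351/46)
V = -1820817
(-31)³ + (-1615432/(-1300712) + j(1345, -1563)/V) = (-31)³ + (-1615432/(-1300712) - 351/46/(-1820817)) = -29791 + (-1615432*(-1/1300712) - 351/46*(-1/1820817)) = -29791 + (28847/23227 + 39/9306398) = -29791 + 268462568959/216159706346 = -6439345349184727/216159706346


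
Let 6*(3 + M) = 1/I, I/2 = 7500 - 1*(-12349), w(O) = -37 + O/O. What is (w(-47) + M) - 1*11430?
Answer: -2731778171/238188 ≈ -11469.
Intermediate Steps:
w(O) = -36 (w(O) = -37 + 1 = -36)
I = 39698 (I = 2*(7500 - 1*(-12349)) = 2*(7500 + 12349) = 2*19849 = 39698)
M = -714563/238188 (M = -3 + (⅙)/39698 = -3 + (⅙)*(1/39698) = -3 + 1/238188 = -714563/238188 ≈ -3.0000)
(w(-47) + M) - 1*11430 = (-36 - 714563/238188) - 1*11430 = -9289331/238188 - 11430 = -2731778171/238188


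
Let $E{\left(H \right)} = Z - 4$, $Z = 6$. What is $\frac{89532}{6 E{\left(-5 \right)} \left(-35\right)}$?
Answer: $- \frac{7461}{35} \approx -213.17$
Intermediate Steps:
$E{\left(H \right)} = 2$ ($E{\left(H \right)} = 6 - 4 = 2$)
$\frac{89532}{6 E{\left(-5 \right)} \left(-35\right)} = \frac{89532}{6 \cdot 2 \left(-35\right)} = \frac{89532}{12 \left(-35\right)} = \frac{89532}{-420} = 89532 \left(- \frac{1}{420}\right) = - \frac{7461}{35}$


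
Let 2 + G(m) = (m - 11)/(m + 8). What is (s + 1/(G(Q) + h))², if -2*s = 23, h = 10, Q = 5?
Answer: 310249/2401 ≈ 129.22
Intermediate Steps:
G(m) = -2 + (-11 + m)/(8 + m) (G(m) = -2 + (m - 11)/(m + 8) = -2 + (-11 + m)/(8 + m))
s = -23/2 (s = -½*23 = -23/2 ≈ -11.500)
(s + 1/(G(Q) + h))² = (-23/2 + 1/((-27 - 1*5)/(8 + 5) + 10))² = (-23/2 + 1/((-27 - 5)/13 + 10))² = (-23/2 + 1/((1/13)*(-32) + 10))² = (-23/2 + 1/(-32/13 + 10))² = (-23/2 + 1/(98/13))² = (-23/2 + 13/98)² = (-557/49)² = 310249/2401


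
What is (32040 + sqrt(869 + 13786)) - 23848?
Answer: 8192 + sqrt(14655) ≈ 8313.1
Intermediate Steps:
(32040 + sqrt(869 + 13786)) - 23848 = (32040 + sqrt(14655)) - 23848 = 8192 + sqrt(14655)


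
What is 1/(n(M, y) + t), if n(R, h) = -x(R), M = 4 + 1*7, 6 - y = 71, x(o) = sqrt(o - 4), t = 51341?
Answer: 51341/2635898274 + sqrt(7)/2635898274 ≈ 1.9479e-5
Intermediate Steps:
x(o) = sqrt(-4 + o)
y = -65 (y = 6 - 1*71 = 6 - 71 = -65)
M = 11 (M = 4 + 7 = 11)
n(R, h) = -sqrt(-4 + R)
1/(n(M, y) + t) = 1/(-sqrt(-4 + 11) + 51341) = 1/(-sqrt(7) + 51341) = 1/(51341 - sqrt(7))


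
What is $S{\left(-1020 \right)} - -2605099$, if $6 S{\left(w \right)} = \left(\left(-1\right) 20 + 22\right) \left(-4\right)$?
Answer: $\frac{7815293}{3} \approx 2.6051 \cdot 10^{6}$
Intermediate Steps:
$S{\left(w \right)} = - \frac{4}{3}$ ($S{\left(w \right)} = \frac{\left(\left(-1\right) 20 + 22\right) \left(-4\right)}{6} = \frac{\left(-20 + 22\right) \left(-4\right)}{6} = \frac{2 \left(-4\right)}{6} = \frac{1}{6} \left(-8\right) = - \frac{4}{3}$)
$S{\left(-1020 \right)} - -2605099 = - \frac{4}{3} - -2605099 = - \frac{4}{3} + 2605099 = \frac{7815293}{3}$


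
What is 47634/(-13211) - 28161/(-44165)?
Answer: -157429149/53042165 ≈ -2.9680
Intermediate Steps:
47634/(-13211) - 28161/(-44165) = 47634*(-1/13211) - 28161*(-1/44165) = -47634/13211 + 28161/44165 = -157429149/53042165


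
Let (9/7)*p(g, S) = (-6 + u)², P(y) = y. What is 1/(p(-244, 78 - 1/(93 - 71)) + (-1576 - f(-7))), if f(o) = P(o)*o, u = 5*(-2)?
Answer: -9/12833 ≈ -0.00070132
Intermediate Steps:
u = -10
f(o) = o² (f(o) = o*o = o²)
p(g, S) = 1792/9 (p(g, S) = 7*(-6 - 10)²/9 = (7/9)*(-16)² = (7/9)*256 = 1792/9)
1/(p(-244, 78 - 1/(93 - 71)) + (-1576 - f(-7))) = 1/(1792/9 + (-1576 - 1*(-7)²)) = 1/(1792/9 + (-1576 - 1*49)) = 1/(1792/9 + (-1576 - 49)) = 1/(1792/9 - 1625) = 1/(-12833/9) = -9/12833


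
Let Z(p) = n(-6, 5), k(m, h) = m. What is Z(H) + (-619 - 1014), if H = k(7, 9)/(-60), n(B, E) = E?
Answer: -1628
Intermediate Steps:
H = -7/60 (H = 7/(-60) = 7*(-1/60) = -7/60 ≈ -0.11667)
Z(p) = 5
Z(H) + (-619 - 1014) = 5 + (-619 - 1014) = 5 - 1633 = -1628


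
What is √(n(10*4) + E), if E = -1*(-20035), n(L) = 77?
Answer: 4*√1257 ≈ 141.82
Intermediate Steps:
E = 20035
√(n(10*4) + E) = √(77 + 20035) = √20112 = 4*√1257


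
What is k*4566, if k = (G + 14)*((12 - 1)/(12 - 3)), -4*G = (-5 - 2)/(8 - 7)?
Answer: 175791/2 ≈ 87896.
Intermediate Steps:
G = 7/4 (G = -(-5 - 2)/(4*(8 - 7)) = -(-7)/(4*1) = -(-7)/4 = -¼*(-7) = 7/4 ≈ 1.7500)
k = 77/4 (k = (7/4 + 14)*((12 - 1)/(12 - 3)) = 63*(11/9)/4 = 63*(11*(⅑))/4 = (63/4)*(11/9) = 77/4 ≈ 19.250)
k*4566 = (77/4)*4566 = 175791/2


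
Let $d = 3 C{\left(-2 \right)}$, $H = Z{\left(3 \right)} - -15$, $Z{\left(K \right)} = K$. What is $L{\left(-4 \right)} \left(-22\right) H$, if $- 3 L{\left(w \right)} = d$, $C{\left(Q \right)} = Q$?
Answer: $-792$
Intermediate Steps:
$H = 18$ ($H = 3 - -15 = 3 + 15 = 18$)
$d = -6$ ($d = 3 \left(-2\right) = -6$)
$L{\left(w \right)} = 2$ ($L{\left(w \right)} = \left(- \frac{1}{3}\right) \left(-6\right) = 2$)
$L{\left(-4 \right)} \left(-22\right) H = 2 \left(-22\right) 18 = \left(-44\right) 18 = -792$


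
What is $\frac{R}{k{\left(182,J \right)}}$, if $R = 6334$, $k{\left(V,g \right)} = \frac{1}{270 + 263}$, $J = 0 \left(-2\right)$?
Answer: $3376022$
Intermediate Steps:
$J = 0$
$k{\left(V,g \right)} = \frac{1}{533}$
$\frac{R}{k{\left(182,J \right)}} = 6334 \frac{1}{\frac{1}{533}} = 6334 \cdot 533 = 3376022$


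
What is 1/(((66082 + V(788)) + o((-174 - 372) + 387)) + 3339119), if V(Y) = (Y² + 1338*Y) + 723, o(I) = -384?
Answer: 1/5080828 ≈ 1.9682e-7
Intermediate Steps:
V(Y) = 723 + Y² + 1338*Y
1/(((66082 + V(788)) + o((-174 - 372) + 387)) + 3339119) = 1/(((66082 + (723 + 788² + 1338*788)) - 384) + 3339119) = 1/(((66082 + (723 + 620944 + 1054344)) - 384) + 3339119) = 1/(((66082 + 1676011) - 384) + 3339119) = 1/((1742093 - 384) + 3339119) = 1/(1741709 + 3339119) = 1/5080828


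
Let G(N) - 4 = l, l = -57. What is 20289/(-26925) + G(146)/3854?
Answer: -26540277/34589650 ≈ -0.76729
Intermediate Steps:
G(N) = -53 (G(N) = 4 - 57 = -53)
20289/(-26925) + G(146)/3854 = 20289/(-26925) - 53/3854 = 20289*(-1/26925) - 53*1/3854 = -6763/8975 - 53/3854 = -26540277/34589650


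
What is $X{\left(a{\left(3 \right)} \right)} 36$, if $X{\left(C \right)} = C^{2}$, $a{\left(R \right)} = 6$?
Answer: $1296$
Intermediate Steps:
$X{\left(a{\left(3 \right)} \right)} 36 = 6^{2} \cdot 36 = 36 \cdot 36 = 1296$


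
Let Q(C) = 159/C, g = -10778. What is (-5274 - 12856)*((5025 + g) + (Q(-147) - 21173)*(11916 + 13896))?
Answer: 9908972315090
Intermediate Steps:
(-5274 - 12856)*((5025 + g) + (Q(-147) - 21173)*(11916 + 13896)) = (-5274 - 12856)*((5025 - 10778) + (159/(-147) - 21173)*(11916 + 13896)) = -18130*(-5753 + (159*(-1/147) - 21173)*25812) = -18130*(-5753 + (-53/49 - 21173)*25812) = -18130*(-5753 - 1037530/49*25812) = -18130*(-5753 - 26780724360/49) = -18130*(-26781006257/49) = 9908972315090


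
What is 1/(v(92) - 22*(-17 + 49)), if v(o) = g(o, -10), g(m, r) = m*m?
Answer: 1/7760 ≈ 0.00012887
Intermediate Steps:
g(m, r) = m²
v(o) = o²
1/(v(92) - 22*(-17 + 49)) = 1/(92² - 22*(-17 + 49)) = 1/(8464 - 22*32) = 1/(8464 - 704) = 1/7760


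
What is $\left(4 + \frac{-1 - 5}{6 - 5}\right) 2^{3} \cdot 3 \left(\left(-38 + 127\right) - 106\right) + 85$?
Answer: $901$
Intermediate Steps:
$\left(4 + \frac{-1 - 5}{6 - 5}\right) 2^{3} \cdot 3 \left(\left(-38 + 127\right) - 106\right) + 85 = \left(4 - \frac{6}{1}\right) 8 \cdot 3 \left(89 - 106\right) + 85 = \left(4 - 6\right) 8 \cdot 3 \left(-17\right) + 85 = \left(-2\right) 8 \cdot 3 \left(-17\right) + 85 = \left(-16\right) 3 \left(-17\right) + 85 = \left(-48\right) \left(-17\right) + 85 = 816 + 85 = 901$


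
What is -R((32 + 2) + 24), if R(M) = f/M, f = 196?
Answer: -98/29 ≈ -3.3793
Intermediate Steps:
R(M) = 196/M
-R((32 + 2) + 24) = -196/((32 + 2) + 24) = -196/(34 + 24) = -196/58 = -1*98/29 = -98/29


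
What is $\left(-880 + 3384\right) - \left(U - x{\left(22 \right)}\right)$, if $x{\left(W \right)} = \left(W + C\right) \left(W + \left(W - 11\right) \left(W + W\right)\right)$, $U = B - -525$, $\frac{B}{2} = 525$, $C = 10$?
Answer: $17121$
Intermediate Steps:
$B = 1050$ ($B = 2 \cdot 525 = 1050$)
$U = 1575$ ($U = 1050 - -525 = 1050 + 525 = 1575$)
$x{\left(W \right)} = \left(10 + W\right) \left(W + 2 W \left(-11 + W\right)\right)$ ($x{\left(W \right)} = \left(W + 10\right) \left(W + \left(W - 11\right) \left(W + W\right)\right) = \left(10 + W\right) \left(W + \left(-11 + W\right) 2 W\right) = \left(10 + W\right) \left(W + 2 W \left(-11 + W\right)\right)$)
$\left(-880 + 3384\right) - \left(U - x{\left(22 \right)}\right) = \left(-880 + 3384\right) + \left(22 \left(-210 - 22 + 2 \cdot 22^{2}\right) - 1575\right) = 2504 - \left(1575 - 22 \left(-210 - 22 + 2 \cdot 484\right)\right) = 2504 - \left(1575 - 22 \left(-210 - 22 + 968\right)\right) = 2504 + \left(22 \cdot 736 - 1575\right) = 2504 + \left(16192 - 1575\right) = 2504 + 14617 = 17121$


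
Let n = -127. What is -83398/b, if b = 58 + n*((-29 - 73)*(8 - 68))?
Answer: 5957/55513 ≈ 0.10731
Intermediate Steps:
b = -777182 (b = 58 - 127*(-29 - 73)*(8 - 68) = 58 - (-12954)*(-60) = 58 - 127*6120 = 58 - 777240 = -777182)
-83398/b = -83398/(-777182) = -83398*(-1/777182) = 5957/55513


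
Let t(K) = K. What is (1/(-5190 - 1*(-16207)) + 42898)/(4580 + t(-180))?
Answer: 42964297/4406800 ≈ 9.7495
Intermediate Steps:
(1/(-5190 - 1*(-16207)) + 42898)/(4580 + t(-180)) = (1/(-5190 - 1*(-16207)) + 42898)/(4580 - 180) = (1/(-5190 + 16207) + 42898)/4400 = (1/11017 + 42898)*(1/4400) = (472607267/11017)*(1/4400) = 42964297/4406800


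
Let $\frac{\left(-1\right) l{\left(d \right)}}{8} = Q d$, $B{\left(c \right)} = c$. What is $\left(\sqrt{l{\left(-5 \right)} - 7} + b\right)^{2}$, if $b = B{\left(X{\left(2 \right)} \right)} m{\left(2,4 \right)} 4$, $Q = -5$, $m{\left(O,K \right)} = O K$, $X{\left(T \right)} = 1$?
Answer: $817 + 192 i \sqrt{23} \approx 817.0 + 920.8 i$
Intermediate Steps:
$m{\left(O,K \right)} = K O$
$l{\left(d \right)} = 40 d$ ($l{\left(d \right)} = - 8 \left(- 5 d\right) = 40 d$)
$b = 32$ ($b = 1 \cdot 4 \cdot 2 \cdot 4 = 1 \cdot 8 \cdot 4 = 8 \cdot 4 = 32$)
$\left(\sqrt{l{\left(-5 \right)} - 7} + b\right)^{2} = \left(\sqrt{40 \left(-5\right) - 7} + 32\right)^{2} = \left(\sqrt{-200 - 7} + 32\right)^{2} = \left(\sqrt{-207} + 32\right)^{2} = \left(3 i \sqrt{23} + 32\right)^{2} = \left(32 + 3 i \sqrt{23}\right)^{2}$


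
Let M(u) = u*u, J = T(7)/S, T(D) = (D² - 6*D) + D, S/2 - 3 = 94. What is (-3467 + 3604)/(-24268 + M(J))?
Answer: -1289033/228337563 ≈ -0.0056453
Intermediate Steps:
S = 194 (S = 6 + 2*94 = 6 + 188 = 194)
T(D) = D² - 5*D
J = 7/97 (J = (7*(-5 + 7))/194 = (7*2)*(1/194) = 14*(1/194) = 7/97 ≈ 0.072165)
M(u) = u²
(-3467 + 3604)/(-24268 + M(J)) = (-3467 + 3604)/(-24268 + (7/97)²) = 137/(-24268 + 49/9409) = 137/(-228337563/9409) = 137*(-9409/228337563) = -1289033/228337563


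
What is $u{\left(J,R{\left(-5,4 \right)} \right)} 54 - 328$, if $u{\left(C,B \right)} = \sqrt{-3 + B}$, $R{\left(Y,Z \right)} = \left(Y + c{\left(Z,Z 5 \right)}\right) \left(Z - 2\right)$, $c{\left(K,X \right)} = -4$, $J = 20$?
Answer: $-328 + 54 i \sqrt{21} \approx -328.0 + 247.46 i$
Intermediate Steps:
$R{\left(Y,Z \right)} = \left(-4 + Y\right) \left(-2 + Z\right)$ ($R{\left(Y,Z \right)} = \left(Y - 4\right) \left(Z - 2\right) = \left(-4 + Y\right) \left(-2 + Z\right)$)
$u{\left(J,R{\left(-5,4 \right)} \right)} 54 - 328 = \sqrt{-3 - 18} \cdot 54 - 328 = \sqrt{-21} \cdot 54 - 328 = i \sqrt{21} \cdot 54 - 328 = 54 i \sqrt{21} - 328 = -328 + 54 i \sqrt{21}$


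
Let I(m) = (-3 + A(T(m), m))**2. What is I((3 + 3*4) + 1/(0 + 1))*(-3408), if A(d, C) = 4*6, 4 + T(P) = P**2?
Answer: -1502928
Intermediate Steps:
T(P) = -4 + P**2
A(d, C) = 24
I(m) = 441 (I(m) = (-3 + 24)**2 = 21**2 = 441)
I((3 + 3*4) + 1/(0 + 1))*(-3408) = 441*(-3408) = -1502928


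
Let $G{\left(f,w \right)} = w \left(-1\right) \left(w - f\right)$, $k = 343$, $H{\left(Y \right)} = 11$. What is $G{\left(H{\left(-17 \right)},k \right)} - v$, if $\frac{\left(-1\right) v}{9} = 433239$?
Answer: $3785275$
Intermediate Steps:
$v = -3899151$ ($v = \left(-9\right) 433239 = -3899151$)
$G{\left(f,w \right)} = - w \left(w - f\right)$
$G{\left(H{\left(-17 \right)},k \right)} - v = 343 \left(11 - 343\right) - -3899151 = 343 \left(11 - 343\right) + 3899151 = 343 \left(-332\right) + 3899151 = -113876 + 3899151 = 3785275$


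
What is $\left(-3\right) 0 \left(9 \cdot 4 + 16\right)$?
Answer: $0$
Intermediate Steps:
$\left(-3\right) 0 \left(9 \cdot 4 + 16\right) = 0 \left(36 + 16\right) = 0 \cdot 52 = 0$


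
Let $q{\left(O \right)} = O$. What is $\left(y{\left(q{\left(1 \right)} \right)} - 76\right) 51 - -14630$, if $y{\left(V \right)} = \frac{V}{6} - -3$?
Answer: $\frac{21831}{2} \approx 10916.0$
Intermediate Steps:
$y{\left(V \right)} = 3 + \frac{V}{6}$ ($y{\left(V \right)} = V \frac{1}{6} + 3 = \frac{V}{6} + 3 = 3 + \frac{V}{6}$)
$\left(y{\left(q{\left(1 \right)} \right)} - 76\right) 51 - -14630 = \left(\left(3 + \frac{1}{6} \cdot 1\right) - 76\right) 51 - -14630 = \left(\left(3 + \frac{1}{6}\right) - 76\right) 51 + 14630 = \left(\frac{19}{6} - 76\right) 51 + 14630 = \left(- \frac{437}{6}\right) 51 + 14630 = - \frac{7429}{2} + 14630 = \frac{21831}{2}$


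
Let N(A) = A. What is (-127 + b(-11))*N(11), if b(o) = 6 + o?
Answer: -1452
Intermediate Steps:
(-127 + b(-11))*N(11) = (-127 + (6 - 11))*11 = (-127 - 5)*11 = -132*11 = -1452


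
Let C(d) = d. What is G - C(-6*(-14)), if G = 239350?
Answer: 239266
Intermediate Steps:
G - C(-6*(-14)) = 239350 - (-6)*(-14) = 239350 - 1*84 = 239350 - 84 = 239266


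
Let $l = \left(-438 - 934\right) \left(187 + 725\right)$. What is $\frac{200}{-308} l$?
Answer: $\frac{8937600}{11} \approx 8.1251 \cdot 10^{5}$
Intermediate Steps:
$l = -1251264$ ($l = \left(-1372\right) 912 = -1251264$)
$\frac{200}{-308} l = \frac{200}{-308} \left(-1251264\right) = 200 \left(- \frac{1}{308}\right) \left(-1251264\right) = \left(- \frac{50}{77}\right) \left(-1251264\right) = \frac{8937600}{11}$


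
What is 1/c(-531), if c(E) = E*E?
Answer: 1/281961 ≈ 3.5466e-6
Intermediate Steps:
c(E) = E²
1/c(-531) = 1/((-531)²) = 1/281961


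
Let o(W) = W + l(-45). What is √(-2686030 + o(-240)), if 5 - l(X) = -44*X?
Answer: I*√2688245 ≈ 1639.6*I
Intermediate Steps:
l(X) = 5 + 44*X (l(X) = 5 - (-44)*X = 5 + 44*X)
o(W) = -1975 + W (o(W) = W + (5 + 44*(-45)) = W + (5 - 1980) = W - 1975 = -1975 + W)
√(-2686030 + o(-240)) = √(-2686030 + (-1975 - 240)) = √(-2686030 - 2215) = √(-2688245) = I*√2688245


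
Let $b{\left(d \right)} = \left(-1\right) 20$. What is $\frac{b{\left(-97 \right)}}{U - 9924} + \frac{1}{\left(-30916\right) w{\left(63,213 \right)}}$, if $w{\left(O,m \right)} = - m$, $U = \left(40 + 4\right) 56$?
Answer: $\frac{6585481}{2456245284} \approx 0.0026811$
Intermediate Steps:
$U = 2464$ ($U = 44 \cdot 56 = 2464$)
$b{\left(d \right)} = -20$
$\frac{b{\left(-97 \right)}}{U - 9924} + \frac{1}{\left(-30916\right) w{\left(63,213 \right)}} = - \frac{20}{2464 - 9924} + \frac{1}{\left(-30916\right) \left(\left(-1\right) 213\right)} = - \frac{20}{2464 + \left(-11280 + 1356\right)} - \frac{1}{30916 \left(-213\right)} = - \frac{20}{2464 - 9924} - - \frac{1}{6585108} = - \frac{20}{-7460} + \frac{1}{6585108} = \left(-20\right) \left(- \frac{1}{7460}\right) + \frac{1}{6585108} = \frac{1}{373} + \frac{1}{6585108} = \frac{6585481}{2456245284}$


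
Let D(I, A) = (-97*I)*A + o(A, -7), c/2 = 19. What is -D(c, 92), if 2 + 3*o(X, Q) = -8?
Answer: 1017346/3 ≈ 3.3912e+5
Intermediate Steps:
c = 38 (c = 2*19 = 38)
o(X, Q) = -10/3 (o(X, Q) = -⅔ + (⅓)*(-8) = -⅔ - 8/3 = -10/3)
D(I, A) = -10/3 - 97*A*I (D(I, A) = (-97*I)*A - 10/3 = -97*A*I - 10/3 = -10/3 - 97*A*I)
-D(c, 92) = -(-10/3 - 97*92*38) = -(-10/3 - 339112) = -1*(-1017346/3) = 1017346/3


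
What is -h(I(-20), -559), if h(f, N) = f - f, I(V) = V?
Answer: 0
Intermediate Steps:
h(f, N) = 0
-h(I(-20), -559) = -1*0 = 0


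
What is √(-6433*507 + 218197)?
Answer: I*√3043334 ≈ 1744.5*I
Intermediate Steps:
√(-6433*507 + 218197) = √(-3261531 + 218197) = √(-3043334) = I*√3043334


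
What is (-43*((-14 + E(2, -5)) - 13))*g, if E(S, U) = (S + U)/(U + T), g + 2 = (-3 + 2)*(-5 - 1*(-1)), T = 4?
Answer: 2064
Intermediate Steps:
g = 2 (g = -2 + (-3 + 2)*(-5 - 1*(-1)) = -2 - (-5 + 1) = -2 - 1*(-4) = -2 + 4 = 2)
E(S, U) = (S + U)/(4 + U) (E(S, U) = (S + U)/(U + 4) = (S + U)/(4 + U))
(-43*((-14 + E(2, -5)) - 13))*g = -43*((-14 + (2 - 5)/(4 - 5)) - 13)*2 = -43*((-14 - 3/(-1)) - 13)*2 = -43*((-14 - 1*(-3)) - 13)*2 = -43*((-14 + 3) - 13)*2 = -43*(-11 - 13)*2 = -43*(-24)*2 = 1032*2 = 2064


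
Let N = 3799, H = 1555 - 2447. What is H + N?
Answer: 2907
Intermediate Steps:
H = -892
H + N = -892 + 3799 = 2907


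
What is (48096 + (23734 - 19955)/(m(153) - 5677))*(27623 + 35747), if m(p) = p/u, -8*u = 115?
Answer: 1993502902066630/654079 ≈ 3.0478e+9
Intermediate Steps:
u = -115/8 (u = -1/8*115 = -115/8 ≈ -14.375)
m(p) = -8*p/115 (m(p) = p/(-115/8) = p*(-8/115) = -8*p/115)
(48096 + (23734 - 19955)/(m(153) - 5677))*(27623 + 35747) = (48096 + (23734 - 19955)/(-8/115*153 - 5677))*(27623 + 35747) = (48096 + 3779/(-1224/115 - 5677))*63370 = (48096 + 3779/(-654079/115))*63370 = (48096 + 3779*(-115/654079))*63370 = (48096 - 434585/654079)*63370 = (31458148999/654079)*63370 = 1993502902066630/654079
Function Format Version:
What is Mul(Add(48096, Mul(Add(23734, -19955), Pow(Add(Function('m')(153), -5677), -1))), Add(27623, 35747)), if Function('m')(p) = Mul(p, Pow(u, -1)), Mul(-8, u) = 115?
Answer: Rational(1993502902066630, 654079) ≈ 3.0478e+9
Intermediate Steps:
u = Rational(-115, 8) (u = Mul(Rational(-1, 8), 115) = Rational(-115, 8) ≈ -14.375)
Function('m')(p) = Mul(Rational(-8, 115), p) (Function('m')(p) = Mul(p, Pow(Rational(-115, 8), -1)) = Mul(p, Rational(-8, 115)) = Mul(Rational(-8, 115), p))
Mul(Add(48096, Mul(Add(23734, -19955), Pow(Add(Function('m')(153), -5677), -1))), Add(27623, 35747)) = Mul(Add(48096, Mul(Add(23734, -19955), Pow(Add(Mul(Rational(-8, 115), 153), -5677), -1))), Add(27623, 35747)) = Mul(Add(48096, Mul(3779, Pow(Add(Rational(-1224, 115), -5677), -1))), 63370) = Mul(Add(48096, Mul(3779, Pow(Rational(-654079, 115), -1))), 63370) = Mul(Add(48096, Mul(3779, Rational(-115, 654079))), 63370) = Mul(Add(48096, Rational(-434585, 654079)), 63370) = Mul(Rational(31458148999, 654079), 63370) = Rational(1993502902066630, 654079)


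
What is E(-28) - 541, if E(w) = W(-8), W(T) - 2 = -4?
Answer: -543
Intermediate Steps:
W(T) = -2 (W(T) = 2 - 4 = -2)
E(w) = -2
E(-28) - 541 = -2 - 541 = -543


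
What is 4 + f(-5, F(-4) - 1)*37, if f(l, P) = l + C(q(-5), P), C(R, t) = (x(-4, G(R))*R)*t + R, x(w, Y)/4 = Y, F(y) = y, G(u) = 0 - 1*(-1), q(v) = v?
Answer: 3334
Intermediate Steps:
G(u) = 1 (G(u) = 0 + 1 = 1)
x(w, Y) = 4*Y
C(R, t) = R + 4*R*t (C(R, t) = ((4*1)*R)*t + R = (4*R)*t + R = 4*R*t + R = R + 4*R*t)
f(l, P) = -5 + l - 20*P (f(l, P) = l - 5*(1 + 4*P) = l + (-5 - 20*P) = -5 + l - 20*P)
4 + f(-5, F(-4) - 1)*37 = 4 + (-5 - 5 - 20*(-4 - 1))*37 = 4 + (-5 - 5 - 20*(-5))*37 = 4 + (-5 - 5 + 100)*37 = 4 + 90*37 = 4 + 3330 = 3334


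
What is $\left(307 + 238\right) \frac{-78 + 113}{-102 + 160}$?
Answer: $\frac{19075}{58} \approx 328.88$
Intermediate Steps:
$\left(307 + 238\right) \frac{-78 + 113}{-102 + 160} = 545 \cdot \frac{35}{58} = \frac{19075}{58}$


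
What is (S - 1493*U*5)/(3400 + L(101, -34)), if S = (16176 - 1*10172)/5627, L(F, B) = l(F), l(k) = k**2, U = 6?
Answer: -252027326/76532827 ≈ -3.2931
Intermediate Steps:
L(F, B) = F**2
S = 6004/5627 (S = (16176 - 10172)*(1/5627) = 6004*(1/5627) = 6004/5627 ≈ 1.0670)
(S - 1493*U*5)/(3400 + L(101, -34)) = (6004/5627 - 8958*5)/(3400 + 101**2) = (6004/5627 - 1493*30)/(3400 + 10201) = (6004/5627 - 44790)/13601 = -252027326/5627*1/13601 = -252027326/76532827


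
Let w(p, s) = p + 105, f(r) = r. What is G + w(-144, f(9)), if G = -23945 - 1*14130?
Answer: -38114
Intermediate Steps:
G = -38075 (G = -23945 - 14130 = -38075)
w(p, s) = 105 + p
G + w(-144, f(9)) = -38075 + (105 - 144) = -38075 - 39 = -38114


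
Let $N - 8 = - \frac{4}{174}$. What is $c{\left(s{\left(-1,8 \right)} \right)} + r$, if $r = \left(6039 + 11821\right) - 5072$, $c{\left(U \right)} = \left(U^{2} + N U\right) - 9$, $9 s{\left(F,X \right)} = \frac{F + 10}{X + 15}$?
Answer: $\frac{588143966}{46023} \approx 12779.0$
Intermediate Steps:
$N = \frac{694}{87}$ ($N = 8 - \frac{4}{174} = 8 - \frac{2}{87} = \frac{694}{87} \approx 7.977$)
$s{\left(F,X \right)} = \frac{10 + F}{9 \left(15 + X\right)}$ ($s{\left(F,X \right)} = \frac{\left(F + 10\right) \frac{1}{X + 15}}{9} = \frac{\left(10 + F\right) \frac{1}{15 + X}}{9} = \frac{\frac{1}{15 + X} \left(10 + F\right)}{9} = \frac{10 + F}{9 \left(15 + X\right)}$)
$c{\left(U \right)} = -9 + U^{2} + \frac{694 U}{87}$ ($c{\left(U \right)} = \left(U^{2} + \frac{694 U}{87}\right) - 9 = -9 + U^{2} + \frac{694 U}{87}$)
$r = 12788$ ($r = 17860 - 5072 = 12788$)
$c{\left(s{\left(-1,8 \right)} \right)} + r = \left(-9 + \left(\frac{10 - 1}{9 \left(15 + 8\right)}\right)^{2} + \frac{694 \frac{10 - 1}{9 \left(15 + 8\right)}}{87}\right) + 12788 = \left(-9 + \left(\frac{1}{9} \cdot \frac{1}{23} \cdot 9\right)^{2} + \frac{694 \cdot \frac{1}{9} \cdot \frac{1}{23} \cdot 9}{87}\right) + 12788 = \left(-9 + \left(\frac{1}{23}\right)^{2} + \frac{694}{87} \cdot \frac{1}{23}\right) + 12788 = \left(-9 + \frac{1}{529} + \frac{694}{2001}\right) + 12788 = - \frac{398158}{46023} + 12788 = \frac{588143966}{46023}$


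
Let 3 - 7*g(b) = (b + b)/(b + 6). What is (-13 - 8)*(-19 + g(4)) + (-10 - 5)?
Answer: 1887/5 ≈ 377.40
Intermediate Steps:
g(b) = 3/7 - 2*b/(7*(6 + b)) (g(b) = 3/7 - (b + b)/(7*(b + 6)) = 3/7 - 2*b/(7*(6 + b)))
(-13 - 8)*(-19 + g(4)) + (-10 - 5) = (-13 - 8)*(-19 + (18 + 4)/(7*(6 + 4))) + (-10 - 5) = -21*(-19 + (1/7)*22/10) - 15 = -21*(-19 + (1/7)*(1/10)*22) - 15 = -21*(-19 + 11/35) - 15 = -21*(-654/35) - 15 = 1962/5 - 15 = 1887/5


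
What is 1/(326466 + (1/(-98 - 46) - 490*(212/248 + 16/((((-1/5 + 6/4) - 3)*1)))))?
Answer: 75888/25093041601 ≈ 3.0243e-6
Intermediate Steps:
1/(326466 + (1/(-98 - 46) - 490*(212/248 + 16/((((-1/5 + 6/4) - 3)*1))))) = 1/(326466 + (1/(-144) - 490*(212*(1/248) + 16/((((-1*⅕ + 6*(¼)) - 3)*1))))) = 1/(326466 + (-1/144 - 490*(53/62 + 16/((((-⅕ + 3/2) - 3)*1))))) = 1/(326466 + (-1/144 - 490*(53/62 + 16/(((13/10 - 3)*1))))) = 1/(326466 + (-1/144 - 490*(53/62 + 16/((-17/10*1))))) = 1/(326466 + (-1/144 - 490*(53/62 + 16/(-17/10)))) = 1/(326466 + (-1/144 - 490*(53/62 + 16*(-10/17)))) = 1/(326466 + (-1/144 - 490*(53/62 - 160/17))) = 1/(326466 + (-1/144 - 490*(-9019/1054))) = 1/(326466 + (-1/144 + 2209655/527)) = 1/(326466 + 318189793/75888) = 1/(25093041601/75888) = 75888/25093041601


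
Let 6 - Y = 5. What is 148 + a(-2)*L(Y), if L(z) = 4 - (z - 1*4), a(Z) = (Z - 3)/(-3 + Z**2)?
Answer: 113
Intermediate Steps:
Y = 1 (Y = 6 - 1*5 = 6 - 5 = 1)
a(Z) = (-3 + Z)/(-3 + Z**2)
L(z) = 8 - z (L(z) = 4 - (z - 4) = 4 - (-4 + z) = 4 + (4 - z) = 8 - z)
148 + a(-2)*L(Y) = 148 + ((-3 - 2)/(-3 + (-2)**2))*(8 - 1*1) = 148 + (-5/(-3 + 4))*(8 - 1) = 148 + (-5/1)*7 = 148 + (1*(-5))*7 = 148 - 5*7 = 148 - 35 = 113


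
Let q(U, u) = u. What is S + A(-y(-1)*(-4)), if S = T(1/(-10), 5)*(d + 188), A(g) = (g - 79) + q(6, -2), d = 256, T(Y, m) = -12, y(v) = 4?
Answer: -5393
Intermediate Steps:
A(g) = -81 + g (A(g) = (g - 79) - 2 = (-79 + g) - 2 = -81 + g)
S = -5328 (S = -12*(256 + 188) = -12*444 = -5328)
S + A(-y(-1)*(-4)) = -5328 + (-81 - 1*4*(-4)) = -5328 + (-81 - 4*(-4)) = -5328 + (-81 + 16) = -5328 - 65 = -5393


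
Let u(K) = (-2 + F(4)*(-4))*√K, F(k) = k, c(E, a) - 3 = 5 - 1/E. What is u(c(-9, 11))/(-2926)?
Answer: 3*√73/1463 ≈ 0.017520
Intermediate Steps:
c(E, a) = 8 - 1/E (c(E, a) = 3 + (5 - 1/E) = 8 - 1/E)
u(K) = -18*√K (u(K) = (-2 + 4*(-4))*√K = (-2 - 16)*√K = -18*√K)
u(c(-9, 11))/(-2926) = -18*√(8 - 1/(-9))/(-2926) = -18*√(8 - 1*(-⅑))*(-1/2926) = -18*√(8 + ⅑)*(-1/2926) = -6*√73*(-1/2926) = 3*√73/1463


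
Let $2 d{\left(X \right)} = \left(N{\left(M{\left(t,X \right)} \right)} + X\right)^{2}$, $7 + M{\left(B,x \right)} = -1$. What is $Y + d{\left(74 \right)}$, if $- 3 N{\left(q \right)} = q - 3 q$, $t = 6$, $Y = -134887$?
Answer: $- \frac{1192765}{9} \approx -1.3253 \cdot 10^{5}$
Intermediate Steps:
$M{\left(B,x \right)} = -8$ ($M{\left(B,x \right)} = -7 - 1 = -8$)
$N{\left(q \right)} = \frac{2 q}{3}$ ($N{\left(q \right)} = - \frac{q - 3 q}{3} = - \frac{\left(-2\right) q}{3} = \frac{2 q}{3}$)
$d{\left(X \right)} = \frac{\left(- \frac{16}{3} + X\right)^{2}}{2}$ ($d{\left(X \right)} = \frac{\left(\frac{2}{3} \left(-8\right) + X\right)^{2}}{2} = \frac{\left(- \frac{16}{3} + X\right)^{2}}{2}$)
$Y + d{\left(74 \right)} = -134887 + \frac{\left(-16 + 3 \cdot 74\right)^{2}}{18} = -134887 + \frac{\left(-16 + 222\right)^{2}}{18} = -134887 + \frac{206^{2}}{18} = -134887 + \frac{1}{18} \cdot 42436 = -134887 + \frac{21218}{9} = - \frac{1192765}{9}$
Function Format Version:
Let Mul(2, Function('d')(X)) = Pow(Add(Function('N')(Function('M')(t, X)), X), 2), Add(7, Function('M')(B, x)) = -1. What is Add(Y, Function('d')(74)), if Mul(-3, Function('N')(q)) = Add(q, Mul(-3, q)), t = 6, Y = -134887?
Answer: Rational(-1192765, 9) ≈ -1.3253e+5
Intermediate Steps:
Function('M')(B, x) = -8 (Function('M')(B, x) = Add(-7, -1) = -8)
Function('N')(q) = Mul(Rational(2, 3), q) (Function('N')(q) = Mul(Rational(-1, 3), Add(q, Mul(-3, q))) = Mul(Rational(-1, 3), Mul(-2, q)) = Mul(Rational(2, 3), q))
Function('d')(X) = Mul(Rational(1, 2), Pow(Add(Rational(-16, 3), X), 2)) (Function('d')(X) = Mul(Rational(1, 2), Pow(Add(Mul(Rational(2, 3), -8), X), 2)) = Mul(Rational(1, 2), Pow(Add(Rational(-16, 3), X), 2)))
Add(Y, Function('d')(74)) = Add(-134887, Mul(Rational(1, 18), Pow(Add(-16, Mul(3, 74)), 2))) = Add(-134887, Mul(Rational(1, 18), Pow(Add(-16, 222), 2))) = Add(-134887, Mul(Rational(1, 18), Pow(206, 2))) = Add(-134887, Mul(Rational(1, 18), 42436)) = Add(-134887, Rational(21218, 9)) = Rational(-1192765, 9)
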